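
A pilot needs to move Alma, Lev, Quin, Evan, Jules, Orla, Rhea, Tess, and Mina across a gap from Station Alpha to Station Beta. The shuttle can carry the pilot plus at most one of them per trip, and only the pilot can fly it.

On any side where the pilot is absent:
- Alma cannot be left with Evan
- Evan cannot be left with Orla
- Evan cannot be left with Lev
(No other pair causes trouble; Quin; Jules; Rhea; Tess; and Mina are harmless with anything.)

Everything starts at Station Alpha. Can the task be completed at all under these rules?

Following every safe sequence of crossings from the start, the most of the 9 that can be at Station Beta as the shuttle arrives there on crossings 1, 3, 5, 7, 9, 11, 13 is 1, 2, 3, 4, 5, 6, 7 respectively; the best ever achieved is 7 of 9.
From crossing 15 on, no configuration arises that was not already reachable earlier: only 288 distinct safe configurations (who is on which side, and where the shuttle is) can ever be reached, none of them has everyone across, and every continuation just revisits them. So no valid plan exists.

No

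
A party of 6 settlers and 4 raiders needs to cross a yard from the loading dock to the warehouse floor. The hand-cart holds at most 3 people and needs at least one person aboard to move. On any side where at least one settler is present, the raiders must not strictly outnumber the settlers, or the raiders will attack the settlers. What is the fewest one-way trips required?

9

Counting alone: each trip to the warehouse floor takes at most 3 across and each return brings at least 1 back, so after t trips out (and t−1 returns) at most 3t − (t−1) of the 10 are across; that first reaches 10 at t = 5, so at least 9 crossings are needed.
The plan below uses exactly 9 crossings, so it is optimal:
1. 2 raiders → the warehouse floor.  (the loading dock: 6S 2R; the warehouse floor: 0S 2R)
2. 1 raider ← the loading dock.  (the loading dock: 6S 3R; the warehouse floor: 0S 1R)
3. 3 raiders → the warehouse floor.  (the loading dock: 6S 0R; the warehouse floor: 0S 4R)
4. 1 raider ← the loading dock.  (the loading dock: 6S 1R; the warehouse floor: 0S 3R)
5. 3 settlers → the warehouse floor.  (the loading dock: 3S 1R; the warehouse floor: 3S 3R)
6. 1 raider ← the loading dock.  (the loading dock: 3S 2R; the warehouse floor: 3S 2R)
7. 1 settler and 2 raiders → the warehouse floor.  (the loading dock: 2S 0R; the warehouse floor: 4S 4R)
8. 1 raider ← the loading dock.  (the loading dock: 2S 1R; the warehouse floor: 4S 3R)
9. 2 settlers and 1 raider → the warehouse floor.  (the loading dock: 0S 0R; the warehouse floor: 6S 4R)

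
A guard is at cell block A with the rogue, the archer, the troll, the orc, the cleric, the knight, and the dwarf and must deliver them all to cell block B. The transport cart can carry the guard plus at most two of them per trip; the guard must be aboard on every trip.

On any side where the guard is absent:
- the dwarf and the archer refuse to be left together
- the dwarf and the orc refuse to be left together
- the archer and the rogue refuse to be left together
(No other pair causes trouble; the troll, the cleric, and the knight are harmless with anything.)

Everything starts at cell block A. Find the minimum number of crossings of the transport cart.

Counting alone: the guard can take at most 2 across per trip to cell block B, so moving all 7 needs at least 4 loaded trips out, with a return between consecutive ones — at least 7 crossings.
The plan below uses exactly 7 crossings, so it is optimal:
1. Guard goes to cell block B with the dwarf and the rogue.  [cell block A: the archer, the cleric, the knight, the orc, the troll | cell block B: the dwarf, the rogue]
2. Guard goes back to cell block A alone.  [cell block A: the archer, the cleric, the knight, the orc, the troll | cell block B: the dwarf, the rogue]
3. Guard goes to cell block B with the troll.  [cell block A: the archer, the cleric, the knight, the orc | cell block B: the dwarf, the rogue, the troll]
4. Guard goes back to cell block A alone.  [cell block A: the archer, the cleric, the knight, the orc | cell block B: the dwarf, the rogue, the troll]
5. Guard goes to cell block B with the cleric and the knight.  [cell block A: the archer, the orc | cell block B: the cleric, the dwarf, the knight, the rogue, the troll]
6. Guard goes back to cell block A alone.  [cell block A: the archer, the orc | cell block B: the cleric, the dwarf, the knight, the rogue, the troll]
7. Guard goes to cell block B with the archer and the orc.  [cell block A: — | cell block B: the archer, the cleric, the dwarf, the knight, the orc, the rogue, the troll]

7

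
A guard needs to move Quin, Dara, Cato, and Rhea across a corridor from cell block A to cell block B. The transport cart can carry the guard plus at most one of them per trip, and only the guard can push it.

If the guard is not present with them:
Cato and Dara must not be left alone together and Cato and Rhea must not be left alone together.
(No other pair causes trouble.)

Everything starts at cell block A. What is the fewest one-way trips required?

9

Counting alone: the guard can take at most 1 across per trip to cell block B, so moving all 4 needs at least 4 loaded trips out, with a return between consecutive ones — at least 7 crossings.
The safety rule pushes this higher. Following every safe sequence of crossings, the most of the 4 that can be at cell block B as the transport cart arrives there on crossing 7 is 3 — never all 4.
So no plan with fewer than 9 crossings exists, and this one achieves 9:
1. Guard goes to cell block B with Cato.  [cell block A: Dara, Quin, Rhea | cell block B: Cato]
2. Guard goes back to cell block A alone.  [cell block A: Dara, Quin, Rhea | cell block B: Cato]
3. Guard goes to cell block B with Quin.  [cell block A: Dara, Rhea | cell block B: Cato, Quin]
4. Guard goes back to cell block A alone.  [cell block A: Dara, Rhea | cell block B: Cato, Quin]
5. Guard goes to cell block B with Dara.  [cell block A: Rhea | cell block B: Cato, Dara, Quin]
6. Guard goes back to cell block A with Cato.  [cell block A: Cato, Rhea | cell block B: Dara, Quin]
7. Guard goes to cell block B with Rhea.  [cell block A: Cato | cell block B: Dara, Quin, Rhea]
8. Guard goes back to cell block A alone.  [cell block A: Cato | cell block B: Dara, Quin, Rhea]
9. Guard goes to cell block B with Cato.  [cell block A: — | cell block B: Cato, Dara, Quin, Rhea]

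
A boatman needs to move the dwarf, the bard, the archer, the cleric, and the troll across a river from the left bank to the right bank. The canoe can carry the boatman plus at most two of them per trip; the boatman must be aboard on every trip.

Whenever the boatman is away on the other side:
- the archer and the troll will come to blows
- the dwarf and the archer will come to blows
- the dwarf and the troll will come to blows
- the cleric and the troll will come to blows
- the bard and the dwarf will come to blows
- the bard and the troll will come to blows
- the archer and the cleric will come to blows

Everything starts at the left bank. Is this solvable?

Whatever the first load, the items left behind include a forbidden pair without the boatman. No opening move is safe, so no plan exists.

No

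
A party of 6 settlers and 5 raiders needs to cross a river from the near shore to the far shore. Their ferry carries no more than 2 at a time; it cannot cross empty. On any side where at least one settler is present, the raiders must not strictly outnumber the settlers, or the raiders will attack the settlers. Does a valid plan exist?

Yes

1. 2 raiders → the far shore.  (the near shore: 6S 3R; the far shore: 0S 2R)
2. 1 raider ← the near shore.  (the near shore: 6S 4R; the far shore: 0S 1R)
3. 2 raiders → the far shore.  (the near shore: 6S 2R; the far shore: 0S 3R)
4. 1 raider ← the near shore.  (the near shore: 6S 3R; the far shore: 0S 2R)
5. 2 settlers → the far shore.  (the near shore: 4S 3R; the far shore: 2S 2R)
6. 1 raider ← the near shore.  (the near shore: 4S 4R; the far shore: 2S 1R)
7. 1 settler and 1 raider → the far shore.  (the near shore: 3S 3R; the far shore: 3S 2R)
8. 1 settler ← the near shore.  (the near shore: 4S 3R; the far shore: 2S 2R)
9. 1 settler and 1 raider → the far shore.  (the near shore: 3S 2R; the far shore: 3S 3R)
10. 1 raider ← the near shore.  (the near shore: 3S 3R; the far shore: 3S 2R)
11. 1 settler and 1 raider → the far shore.  (the near shore: 2S 2R; the far shore: 4S 3R)
12. 1 settler ← the near shore.  (the near shore: 3S 2R; the far shore: 3S 3R)
13. 1 settler and 1 raider → the far shore.  (the near shore: 2S 1R; the far shore: 4S 4R)
14. 1 raider ← the near shore.  (the near shore: 2S 2R; the far shore: 4S 3R)
15. 1 settler and 1 raider → the far shore.  (the near shore: 1S 1R; the far shore: 5S 4R)
16. 1 settler ← the near shore.  (the near shore: 2S 1R; the far shore: 4S 4R)
17. 1 settler and 1 raider → the far shore.  (the near shore: 1S 0R; the far shore: 5S 5R)
18. 1 raider ← the near shore.  (the near shore: 1S 1R; the far shore: 5S 4R)
19. 1 settler and 1 raider → the far shore.  (the near shore: 0S 0R; the far shore: 6S 5R)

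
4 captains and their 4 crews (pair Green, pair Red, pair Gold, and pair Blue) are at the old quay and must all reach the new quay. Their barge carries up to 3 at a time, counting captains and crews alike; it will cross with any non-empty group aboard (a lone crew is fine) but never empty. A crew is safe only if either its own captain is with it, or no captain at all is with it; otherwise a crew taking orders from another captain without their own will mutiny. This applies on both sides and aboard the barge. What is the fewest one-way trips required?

Counting alone: each trip to the new quay takes at most 3 across and each return brings at least 1 back, so after t trips out (and t−1 returns) at most 3t − (t−1) of the 8 are across; that first reaches 8 at t = 4, so at least 7 crossings are needed.
The safety rule pushes this higher. Following every safe sequence of crossings, the most of the 8 that can be at the new quay as the barge arrives there on crossing 7 is 7 — never all 8.
So no plan with fewer than 9 crossings exists, and this one achieves 9:
1. captain Green and crew Green cross → the new quay.
2. captain Green crosses ← the old quay.
3. captain Green, captain Red, and crew Red cross → the new quay.
4. captain Green and crew Green cross ← the old quay.
5. captain Blue, captain Gold, and captain Green cross → the new quay.
6. crew Red crosses ← the old quay.
7. crew Green and crew Red cross → the new quay.
8. crew Green crosses ← the old quay.
9. crew Blue, crew Gold, and crew Green cross → the new quay.

9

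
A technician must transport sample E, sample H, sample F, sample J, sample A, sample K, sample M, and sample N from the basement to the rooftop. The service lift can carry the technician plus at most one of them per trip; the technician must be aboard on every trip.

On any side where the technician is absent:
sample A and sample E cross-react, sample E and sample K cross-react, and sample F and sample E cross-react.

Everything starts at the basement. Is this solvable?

Following every safe sequence of crossings from the start, the most of the 8 that can be at the rooftop as the service lift arrives there on crossings 1, 3, 5, 7, 9, 11 is 1, 2, 3, 4, 5, 6 respectively; the best ever achieved is 6 of 8.
From crossing 13 on, no configuration arises that was not already reachable earlier: only 144 distinct safe configurations (who is on which side, and where the service lift is) can ever be reached, none of them has everyone across, and every continuation just revisits them. So no valid plan exists.

No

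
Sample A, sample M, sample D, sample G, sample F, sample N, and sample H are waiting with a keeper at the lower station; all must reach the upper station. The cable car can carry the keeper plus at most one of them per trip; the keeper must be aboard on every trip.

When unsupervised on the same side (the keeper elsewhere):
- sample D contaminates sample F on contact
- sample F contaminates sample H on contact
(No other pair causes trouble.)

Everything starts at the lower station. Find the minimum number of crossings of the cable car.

15

Counting alone: the keeper can take at most 1 across per trip to the upper station, so moving all 7 needs at least 7 loaded trips out, with a return between consecutive ones — at least 13 crossings.
The safety rule pushes this higher. Following every safe sequence of crossings, the most of the 7 that can be at the upper station as the cable car arrives there on crossing 13 is 6 — never all 7.
So no plan with fewer than 15 crossings exists, and this one achieves 15:
1. Keeper goes to the upper station with sample F.
2. Keeper goes back to the lower station alone.
3. Keeper goes to the upper station with sample A.
4. Keeper goes back to the lower station alone.
5. Keeper goes to the upper station with sample M.
6. Keeper goes back to the lower station alone.
7. Keeper goes to the upper station with sample D.
8. Keeper goes back to the lower station with sample F.
9. Keeper goes to the upper station with sample H.
10. Keeper goes back to the lower station alone.
11. Keeper goes to the upper station with sample G.
12. Keeper goes back to the lower station alone.
13. Keeper goes to the upper station with sample N.
14. Keeper goes back to the lower station alone.
15. Keeper goes to the upper station with sample F.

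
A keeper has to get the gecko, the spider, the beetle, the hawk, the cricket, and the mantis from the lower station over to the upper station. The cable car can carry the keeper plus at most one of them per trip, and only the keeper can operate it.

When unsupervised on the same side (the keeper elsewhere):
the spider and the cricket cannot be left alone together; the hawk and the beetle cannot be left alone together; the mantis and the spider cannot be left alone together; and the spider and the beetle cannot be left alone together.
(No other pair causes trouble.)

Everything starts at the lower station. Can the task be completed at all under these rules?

Whatever the first load, the items left behind include a forbidden pair without the keeper. No opening move is safe, so no plan exists.

No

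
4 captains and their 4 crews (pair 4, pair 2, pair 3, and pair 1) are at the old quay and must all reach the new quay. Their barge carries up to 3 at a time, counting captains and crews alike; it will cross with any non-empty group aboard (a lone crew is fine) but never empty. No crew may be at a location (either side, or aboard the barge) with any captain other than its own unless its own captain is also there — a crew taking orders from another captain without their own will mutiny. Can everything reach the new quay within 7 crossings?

No

Counting alone: each trip to the new quay takes at most 3 across and each return brings at least 1 back, so after t trips out (and t−1 returns) at most 3t − (t−1) of the 8 are across; that first reaches 8 at t = 4, so at least 7 crossings are needed.
The safety rule pushes this higher. Following every safe sequence of crossings, the most of the 8 that can be at the new quay as the barge arrives there on crossing 7 is 7 — never all 8.
So the move cannot be finished within 7 crossings. (The shortest complete plan takes 9:)
1. captain 4 and crew 4 cross → the new quay.
2. captain 4 crosses ← the old quay.
3. captain 2, captain 4, and crew 2 cross → the new quay.
4. captain 4 and crew 4 cross ← the old quay.
5. captain 1, captain 3, and captain 4 cross → the new quay.
6. crew 2 crosses ← the old quay.
7. crew 2 and crew 4 cross → the new quay.
8. crew 4 crosses ← the old quay.
9. crew 1, crew 3, and crew 4 cross → the new quay.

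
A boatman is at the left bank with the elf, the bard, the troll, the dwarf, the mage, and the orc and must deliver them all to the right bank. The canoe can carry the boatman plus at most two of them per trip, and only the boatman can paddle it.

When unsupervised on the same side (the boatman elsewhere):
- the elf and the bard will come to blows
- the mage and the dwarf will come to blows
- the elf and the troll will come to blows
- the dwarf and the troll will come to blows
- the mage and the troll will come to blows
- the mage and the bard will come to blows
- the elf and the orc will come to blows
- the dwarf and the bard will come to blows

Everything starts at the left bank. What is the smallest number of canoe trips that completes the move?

impossible

Whatever the first load, the items left behind include a forbidden pair without the boatman. No opening move is safe, so no plan exists.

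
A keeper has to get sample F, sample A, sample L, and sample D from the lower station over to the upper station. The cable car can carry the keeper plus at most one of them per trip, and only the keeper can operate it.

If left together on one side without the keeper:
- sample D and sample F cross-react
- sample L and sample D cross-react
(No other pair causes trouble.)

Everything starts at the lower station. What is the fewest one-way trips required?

9

Counting alone: the keeper can take at most 1 across per trip to the upper station, so moving all 4 needs at least 4 loaded trips out, with a return between consecutive ones — at least 7 crossings.
The safety rule pushes this higher. Following every safe sequence of crossings, the most of the 4 that can be at the upper station as the cable car arrives there on crossing 7 is 3 — never all 4.
So no plan with fewer than 9 crossings exists, and this one achieves 9:
1. Keeper goes to the upper station with sample D.  [the lower station: sample A, sample F, sample L | the upper station: sample D]
2. Keeper goes back to the lower station alone.  [the lower station: sample A, sample F, sample L | the upper station: sample D]
3. Keeper goes to the upper station with sample F.  [the lower station: sample A, sample L | the upper station: sample D, sample F]
4. Keeper goes back to the lower station with sample D.  [the lower station: sample A, sample D, sample L | the upper station: sample F]
5. Keeper goes to the upper station with sample L.  [the lower station: sample A, sample D | the upper station: sample F, sample L]
6. Keeper goes back to the lower station alone.  [the lower station: sample A, sample D | the upper station: sample F, sample L]
7. Keeper goes to the upper station with sample A.  [the lower station: sample D | the upper station: sample A, sample F, sample L]
8. Keeper goes back to the lower station alone.  [the lower station: sample D | the upper station: sample A, sample F, sample L]
9. Keeper goes to the upper station with sample D.  [the lower station: — | the upper station: sample A, sample D, sample F, sample L]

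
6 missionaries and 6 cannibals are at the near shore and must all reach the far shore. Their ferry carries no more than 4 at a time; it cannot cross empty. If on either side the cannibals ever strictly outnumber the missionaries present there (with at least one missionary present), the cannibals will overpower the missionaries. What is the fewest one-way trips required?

9

Counting alone: each trip to the far shore takes at most 4 across and each return brings at least 1 back, so after t trips out (and t−1 returns) at most 4t − (t−1) of the 12 are across; that first reaches 12 at t = 4, so at least 7 crossings are needed.
The safety rule pushes this higher. Following every safe sequence of crossings, the most of the 12 that can be at the far shore as the ferry arrives there on crossing 7 is 11 — never all 12.
So no plan with fewer than 9 crossings exists, and this one achieves 9:
1. 2 cannibals → the far shore.  (the near shore: 6M 4C; the far shore: 0M 2C)
2. 1 cannibal ← the near shore.  (the near shore: 6M 5C; the far shore: 0M 1C)
3. 4 cannibals → the far shore.  (the near shore: 6M 1C; the far shore: 0M 5C)
4. 1 cannibal ← the near shore.  (the near shore: 6M 2C; the far shore: 0M 4C)
5. 4 missionaries → the far shore.  (the near shore: 2M 2C; the far shore: 4M 4C)
6. 1 missionary and 1 cannibal ← the near shore.  (the near shore: 3M 3C; the far shore: 3M 3C)
7. 2 missionaries and 2 cannibals → the far shore.  (the near shore: 1M 1C; the far shore: 5M 5C)
8. 1 missionary and 1 cannibal ← the near shore.  (the near shore: 2M 2C; the far shore: 4M 4C)
9. 2 missionaries and 2 cannibals → the far shore.  (the near shore: 0M 0C; the far shore: 6M 6C)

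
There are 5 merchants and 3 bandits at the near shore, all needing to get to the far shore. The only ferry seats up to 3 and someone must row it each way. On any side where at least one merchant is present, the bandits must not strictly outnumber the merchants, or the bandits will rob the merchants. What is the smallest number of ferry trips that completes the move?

Counting alone: each trip to the far shore takes at most 3 across and each return brings at least 1 back, so after t trips out (and t−1 returns) at most 3t − (t−1) of the 8 are across; that first reaches 8 at t = 4, so at least 7 crossings are needed.
The plan below uses exactly 7 crossings, so it is optimal:
1. 2 bandits → the far shore.  (the near shore: 5M 1B; the far shore: 0M 2B)
2. 1 bandit ← the near shore.  (the near shore: 5M 2B; the far shore: 0M 1B)
3. 2 merchants and 1 bandit → the far shore.  (the near shore: 3M 1B; the far shore: 2M 2B)
4. 1 bandit ← the near shore.  (the near shore: 3M 2B; the far shore: 2M 1B)
5. 1 merchant and 2 bandits → the far shore.  (the near shore: 2M 0B; the far shore: 3M 3B)
6. 1 bandit ← the near shore.  (the near shore: 2M 1B; the far shore: 3M 2B)
7. 2 merchants and 1 bandit → the far shore.  (the near shore: 0M 0B; the far shore: 5M 3B)

7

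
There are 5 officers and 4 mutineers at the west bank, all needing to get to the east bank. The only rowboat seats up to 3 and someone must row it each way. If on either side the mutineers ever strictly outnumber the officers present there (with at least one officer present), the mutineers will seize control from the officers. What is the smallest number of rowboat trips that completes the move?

7

Counting alone: each trip to the east bank takes at most 3 across and each return brings at least 1 back, so after t trips out (and t−1 returns) at most 3t − (t−1) of the 9 are across; that first reaches 9 at t = 4, so at least 7 crossings are needed.
The plan below uses exactly 7 crossings, so it is optimal:
1. 3 mutineers → the east bank.  (the west bank: 5O 1M; the east bank: 0O 3M)
2. 1 mutineer ← the west bank.  (the west bank: 5O 2M; the east bank: 0O 2M)
3. 3 officers → the east bank.  (the west bank: 2O 2M; the east bank: 3O 2M)
4. 1 officer ← the west bank.  (the west bank: 3O 2M; the east bank: 2O 2M)
5. 2 officers and 1 mutineer → the east bank.  (the west bank: 1O 1M; the east bank: 4O 3M)
6. 1 officer ← the west bank.  (the west bank: 2O 1M; the east bank: 3O 3M)
7. 2 officers and 1 mutineer → the east bank.  (the west bank: 0O 0M; the east bank: 5O 4M)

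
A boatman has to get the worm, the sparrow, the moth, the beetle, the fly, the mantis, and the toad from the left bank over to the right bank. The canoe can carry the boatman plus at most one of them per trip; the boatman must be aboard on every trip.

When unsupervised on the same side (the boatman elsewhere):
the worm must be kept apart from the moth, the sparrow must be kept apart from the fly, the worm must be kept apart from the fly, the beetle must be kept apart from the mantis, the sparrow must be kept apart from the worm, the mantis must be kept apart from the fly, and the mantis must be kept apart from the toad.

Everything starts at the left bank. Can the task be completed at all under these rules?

No

Whatever the first load, the items left behind include a forbidden pair without the boatman. No opening move is safe, so no plan exists.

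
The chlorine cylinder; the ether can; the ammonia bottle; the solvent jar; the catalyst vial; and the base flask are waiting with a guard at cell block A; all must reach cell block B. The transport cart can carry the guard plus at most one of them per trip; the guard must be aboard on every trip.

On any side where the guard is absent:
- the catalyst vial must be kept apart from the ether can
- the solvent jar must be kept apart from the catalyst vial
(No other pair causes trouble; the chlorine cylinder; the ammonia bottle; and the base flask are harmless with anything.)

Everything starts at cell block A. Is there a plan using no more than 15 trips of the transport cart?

Yes

Yes — this plan uses 13 crossings (≤ 15):
1. Guard goes to cell block B with the catalyst vial.  [cell block A: the ammonia bottle, the base flask, the chlorine cylinder, the ether can, the solvent jar | cell block B: the catalyst vial]
2. Guard goes back to cell block A alone.  [cell block A: the ammonia bottle, the base flask, the chlorine cylinder, the ether can, the solvent jar | cell block B: the catalyst vial]
3. Guard goes to cell block B with the chlorine cylinder.  [cell block A: the ammonia bottle, the base flask, the ether can, the solvent jar | cell block B: the catalyst vial, the chlorine cylinder]
4. Guard goes back to cell block A alone.  [cell block A: the ammonia bottle, the base flask, the ether can, the solvent jar | cell block B: the catalyst vial, the chlorine cylinder]
5. Guard goes to cell block B with the ether can.  [cell block A: the ammonia bottle, the base flask, the solvent jar | cell block B: the catalyst vial, the chlorine cylinder, the ether can]
6. Guard goes back to cell block A with the catalyst vial.  [cell block A: the ammonia bottle, the base flask, the catalyst vial, the solvent jar | cell block B: the chlorine cylinder, the ether can]
7. Guard goes to cell block B with the solvent jar.  [cell block A: the ammonia bottle, the base flask, the catalyst vial | cell block B: the chlorine cylinder, the ether can, the solvent jar]
8. Guard goes back to cell block A alone.  [cell block A: the ammonia bottle, the base flask, the catalyst vial | cell block B: the chlorine cylinder, the ether can, the solvent jar]
9. Guard goes to cell block B with the ammonia bottle.  [cell block A: the base flask, the catalyst vial | cell block B: the ammonia bottle, the chlorine cylinder, the ether can, the solvent jar]
10. Guard goes back to cell block A alone.  [cell block A: the base flask, the catalyst vial | cell block B: the ammonia bottle, the chlorine cylinder, the ether can, the solvent jar]
11. Guard goes to cell block B with the base flask.  [cell block A: the catalyst vial | cell block B: the ammonia bottle, the base flask, the chlorine cylinder, the ether can, the solvent jar]
12. Guard goes back to cell block A alone.  [cell block A: the catalyst vial | cell block B: the ammonia bottle, the base flask, the chlorine cylinder, the ether can, the solvent jar]
13. Guard goes to cell block B with the catalyst vial.  [cell block A: — | cell block B: the ammonia bottle, the base flask, the catalyst vial, the chlorine cylinder, the ether can, the solvent jar]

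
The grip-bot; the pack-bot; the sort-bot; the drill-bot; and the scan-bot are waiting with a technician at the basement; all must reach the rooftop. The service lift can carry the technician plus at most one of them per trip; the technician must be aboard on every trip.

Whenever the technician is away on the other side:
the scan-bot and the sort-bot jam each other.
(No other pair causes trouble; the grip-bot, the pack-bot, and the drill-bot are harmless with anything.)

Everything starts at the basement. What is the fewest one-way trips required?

Counting alone: the technician can take at most 1 across per trip to the rooftop, so moving all 5 needs at least 5 loaded trips out, with a return between consecutive ones — at least 9 crossings.
The plan below uses exactly 9 crossings, so it is optimal:
1. Technician goes to the rooftop with the sort-bot.  [the basement: the drill-bot, the grip-bot, the pack-bot, the scan-bot | the rooftop: the sort-bot]
2. Technician goes back to the basement alone.  [the basement: the drill-bot, the grip-bot, the pack-bot, the scan-bot | the rooftop: the sort-bot]
3. Technician goes to the rooftop with the grip-bot.  [the basement: the drill-bot, the pack-bot, the scan-bot | the rooftop: the grip-bot, the sort-bot]
4. Technician goes back to the basement alone.  [the basement: the drill-bot, the pack-bot, the scan-bot | the rooftop: the grip-bot, the sort-bot]
5. Technician goes to the rooftop with the pack-bot.  [the basement: the drill-bot, the scan-bot | the rooftop: the grip-bot, the pack-bot, the sort-bot]
6. Technician goes back to the basement alone.  [the basement: the drill-bot, the scan-bot | the rooftop: the grip-bot, the pack-bot, the sort-bot]
7. Technician goes to the rooftop with the drill-bot.  [the basement: the scan-bot | the rooftop: the drill-bot, the grip-bot, the pack-bot, the sort-bot]
8. Technician goes back to the basement alone.  [the basement: the scan-bot | the rooftop: the drill-bot, the grip-bot, the pack-bot, the sort-bot]
9. Technician goes to the rooftop with the scan-bot.  [the basement: — | the rooftop: the drill-bot, the grip-bot, the pack-bot, the scan-bot, the sort-bot]

9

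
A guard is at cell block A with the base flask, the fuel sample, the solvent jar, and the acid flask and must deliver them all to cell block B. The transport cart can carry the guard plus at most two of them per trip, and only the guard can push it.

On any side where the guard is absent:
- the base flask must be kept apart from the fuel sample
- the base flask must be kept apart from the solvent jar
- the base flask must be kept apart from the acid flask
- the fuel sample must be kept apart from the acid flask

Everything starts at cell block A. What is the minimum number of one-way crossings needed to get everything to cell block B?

5

Counting alone: the guard can take at most 2 across per trip to cell block B, so moving all 4 needs at least 2 loaded trips out, with a return between consecutive ones — at least 3 crossings.
The safety rule pushes this higher. Following every safe sequence of crossings, the most of the 4 that can be at cell block B as the transport cart arrives there on crossing 3 is 3 — never all 4.
So no plan with fewer than 5 crossings exists, and this one achieves 5:
1. Guard goes to cell block B with the base flask and the fuel sample.  [cell block A: the acid flask, the solvent jar | cell block B: the base flask, the fuel sample]
2. Guard goes back to cell block A with the base flask.  [cell block A: the acid flask, the base flask, the solvent jar | cell block B: the fuel sample]
3. Guard goes to cell block B with the base flask and the solvent jar.  [cell block A: the acid flask | cell block B: the base flask, the fuel sample, the solvent jar]
4. Guard goes back to cell block A with the base flask.  [cell block A: the acid flask, the base flask | cell block B: the fuel sample, the solvent jar]
5. Guard goes to cell block B with the acid flask and the base flask.  [cell block A: — | cell block B: the acid flask, the base flask, the fuel sample, the solvent jar]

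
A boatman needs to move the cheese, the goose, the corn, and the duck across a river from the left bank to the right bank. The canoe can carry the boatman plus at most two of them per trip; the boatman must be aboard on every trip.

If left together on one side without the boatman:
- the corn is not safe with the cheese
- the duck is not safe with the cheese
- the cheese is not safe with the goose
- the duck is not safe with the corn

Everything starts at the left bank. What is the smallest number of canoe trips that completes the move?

Counting alone: the boatman can take at most 2 across per trip to the right bank, so moving all 4 needs at least 2 loaded trips out, with a return between consecutive ones — at least 3 crossings.
The safety rule pushes this higher. Following every safe sequence of crossings, the most of the 4 that can be at the right bank as the canoe arrives there on crossing 3 is 3 — never all 4.
So no plan with fewer than 5 crossings exists, and this one achieves 5:
1. Boatman goes to the right bank with the cheese and the corn.
2. Boatman goes back to the left bank with the cheese.
3. Boatman goes to the right bank with the cheese and the goose.
4. Boatman goes back to the left bank with the cheese.
5. Boatman goes to the right bank with the cheese and the duck.

5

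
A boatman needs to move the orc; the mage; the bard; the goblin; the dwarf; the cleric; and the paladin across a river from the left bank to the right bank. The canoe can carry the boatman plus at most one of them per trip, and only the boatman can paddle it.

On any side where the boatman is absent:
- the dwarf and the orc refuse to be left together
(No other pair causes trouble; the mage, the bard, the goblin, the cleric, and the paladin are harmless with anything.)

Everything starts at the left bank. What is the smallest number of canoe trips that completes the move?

Counting alone: the boatman can take at most 1 across per trip to the right bank, so moving all 7 needs at least 7 loaded trips out, with a return between consecutive ones — at least 13 crossings.
The plan below uses exactly 13 crossings, so it is optimal:
1. Boatman goes to the right bank with the orc.  [the left bank: the bard, the cleric, the dwarf, the goblin, the mage, the paladin | the right bank: the orc]
2. Boatman goes back to the left bank alone.  [the left bank: the bard, the cleric, the dwarf, the goblin, the mage, the paladin | the right bank: the orc]
3. Boatman goes to the right bank with the mage.  [the left bank: the bard, the cleric, the dwarf, the goblin, the paladin | the right bank: the mage, the orc]
4. Boatman goes back to the left bank alone.  [the left bank: the bard, the cleric, the dwarf, the goblin, the paladin | the right bank: the mage, the orc]
5. Boatman goes to the right bank with the bard.  [the left bank: the cleric, the dwarf, the goblin, the paladin | the right bank: the bard, the mage, the orc]
6. Boatman goes back to the left bank alone.  [the left bank: the cleric, the dwarf, the goblin, the paladin | the right bank: the bard, the mage, the orc]
7. Boatman goes to the right bank with the goblin.  [the left bank: the cleric, the dwarf, the paladin | the right bank: the bard, the goblin, the mage, the orc]
8. Boatman goes back to the left bank alone.  [the left bank: the cleric, the dwarf, the paladin | the right bank: the bard, the goblin, the mage, the orc]
9. Boatman goes to the right bank with the cleric.  [the left bank: the dwarf, the paladin | the right bank: the bard, the cleric, the goblin, the mage, the orc]
10. Boatman goes back to the left bank alone.  [the left bank: the dwarf, the paladin | the right bank: the bard, the cleric, the goblin, the mage, the orc]
11. Boatman goes to the right bank with the paladin.  [the left bank: the dwarf | the right bank: the bard, the cleric, the goblin, the mage, the orc, the paladin]
12. Boatman goes back to the left bank alone.  [the left bank: the dwarf | the right bank: the bard, the cleric, the goblin, the mage, the orc, the paladin]
13. Boatman goes to the right bank with the dwarf.  [the left bank: — | the right bank: the bard, the cleric, the dwarf, the goblin, the mage, the orc, the paladin]

13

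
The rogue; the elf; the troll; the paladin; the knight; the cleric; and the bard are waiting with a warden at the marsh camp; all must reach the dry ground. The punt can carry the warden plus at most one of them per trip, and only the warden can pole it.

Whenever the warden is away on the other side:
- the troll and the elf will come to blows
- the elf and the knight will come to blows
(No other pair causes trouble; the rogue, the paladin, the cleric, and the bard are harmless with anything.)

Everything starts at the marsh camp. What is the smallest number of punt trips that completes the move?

15

Counting alone: the warden can take at most 1 across per trip to the dry ground, so moving all 7 needs at least 7 loaded trips out, with a return between consecutive ones — at least 13 crossings.
The safety rule pushes this higher. Following every safe sequence of crossings, the most of the 7 that can be at the dry ground as the punt arrives there on crossing 13 is 6 — never all 7.
So no plan with fewer than 15 crossings exists, and this one achieves 15:
1. Warden goes to the dry ground with the elf.
2. Warden goes back to the marsh camp alone.
3. Warden goes to the dry ground with the rogue.
4. Warden goes back to the marsh camp alone.
5. Warden goes to the dry ground with the troll.
6. Warden goes back to the marsh camp with the elf.
7. Warden goes to the dry ground with the knight.
8. Warden goes back to the marsh camp alone.
9. Warden goes to the dry ground with the paladin.
10. Warden goes back to the marsh camp alone.
11. Warden goes to the dry ground with the cleric.
12. Warden goes back to the marsh camp alone.
13. Warden goes to the dry ground with the bard.
14. Warden goes back to the marsh camp alone.
15. Warden goes to the dry ground with the elf.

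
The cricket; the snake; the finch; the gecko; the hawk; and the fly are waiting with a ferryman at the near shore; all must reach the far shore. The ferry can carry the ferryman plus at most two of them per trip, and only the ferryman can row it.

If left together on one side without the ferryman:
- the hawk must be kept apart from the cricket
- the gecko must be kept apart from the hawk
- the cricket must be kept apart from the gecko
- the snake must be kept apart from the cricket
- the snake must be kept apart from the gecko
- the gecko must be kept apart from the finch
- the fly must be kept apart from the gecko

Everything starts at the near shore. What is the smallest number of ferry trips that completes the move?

Counting alone: the ferryman can take at most 2 across per trip to the far shore, so moving all 6 needs at least 3 loaded trips out, with a return between consecutive ones — at least 5 crossings.
The safety rule pushes this higher. Following every safe sequence of crossings, the most of the 6 that can be at the far shore as the ferry arrives there on crossings 5, 7 is 4, 5 respectively — never all 6.
So no plan with fewer than 9 crossings exists, and this one achieves 9:
1. Ferryman goes to the far shore with the cricket and the gecko.  [the near shore: the finch, the fly, the hawk, the snake | the far shore: the cricket, the gecko]
2. Ferryman goes back to the near shore with the cricket.  [the near shore: the cricket, the finch, the fly, the hawk, the snake | the far shore: the gecko]
3. Ferryman goes to the far shore with the cricket and the finch.  [the near shore: the fly, the hawk, the snake | the far shore: the cricket, the finch, the gecko]
4. Ferryman goes back to the near shore with the gecko.  [the near shore: the fly, the gecko, the hawk, the snake | the far shore: the cricket, the finch]
5. Ferryman goes to the far shore with the fly and the gecko.  [the near shore: the hawk, the snake | the far shore: the cricket, the finch, the fly, the gecko]
6. Ferryman goes back to the near shore with the gecko.  [the near shore: the gecko, the hawk, the snake | the far shore: the cricket, the finch, the fly]
7. Ferryman goes to the far shore with the hawk and the snake.  [the near shore: the gecko | the far shore: the cricket, the finch, the fly, the hawk, the snake]
8. Ferryman goes back to the near shore with the cricket.  [the near shore: the cricket, the gecko | the far shore: the finch, the fly, the hawk, the snake]
9. Ferryman goes to the far shore with the cricket and the gecko.  [the near shore: — | the far shore: the cricket, the finch, the fly, the gecko, the hawk, the snake]

9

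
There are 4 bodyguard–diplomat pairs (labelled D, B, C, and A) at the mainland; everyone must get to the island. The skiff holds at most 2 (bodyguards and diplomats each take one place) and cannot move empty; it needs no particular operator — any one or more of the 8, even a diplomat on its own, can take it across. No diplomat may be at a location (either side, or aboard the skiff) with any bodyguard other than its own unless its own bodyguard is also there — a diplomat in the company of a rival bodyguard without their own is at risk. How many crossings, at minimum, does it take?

impossible

Following every safe sequence of crossings from the start, the most of the 8 that can be at the island as the skiff arrives there on crossings 1, 3, 5 is 2, 3, 4 respectively; the best ever achieved is 4 of 8.
From crossing 7 on, no configuration arises that was not already reachable earlier: only 44 distinct safe configurations (who is on which side, and where the skiff is) can ever be reached, none of them has everyone across, and every continuation just revisits them. So no valid plan exists.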